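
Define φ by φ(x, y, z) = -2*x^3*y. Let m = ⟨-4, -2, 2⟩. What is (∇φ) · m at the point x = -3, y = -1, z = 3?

∂φ/∂x = -6*x^2*y
∂φ/∂y = -2*x^3
∂φ/∂z = 0
∇φ at (-3, -1, 3) = (54, 54, 0)
∇φ · m = (54)(-4) + (54)(-2) + (0)(2) = -324

-324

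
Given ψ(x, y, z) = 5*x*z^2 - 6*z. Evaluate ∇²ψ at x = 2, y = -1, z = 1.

∂²ψ/∂x² = 0
∂²ψ/∂y² = 0
∂²ψ/∂z² = 10*x
∇²ψ = 10*x
At (2, -1, 1): 20.

20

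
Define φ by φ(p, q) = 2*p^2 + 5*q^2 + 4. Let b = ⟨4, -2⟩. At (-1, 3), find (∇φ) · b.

∂φ/∂p = 4*p
∂φ/∂q = 10*q
∇φ at (-1, 3) = (-4, 30)
∇φ · b = (-4)(4) + (30)(-2) = -76

-76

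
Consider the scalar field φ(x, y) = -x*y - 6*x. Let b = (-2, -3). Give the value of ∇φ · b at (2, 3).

24

∂φ/∂x = -y - 6
∂φ/∂y = -x
∇φ at (2, 3) = (-9, -2)
∇φ · b = (-9)(-2) + (-2)(-3) = 24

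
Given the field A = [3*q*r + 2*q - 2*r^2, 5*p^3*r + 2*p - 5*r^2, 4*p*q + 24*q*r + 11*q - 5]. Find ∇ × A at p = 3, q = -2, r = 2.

(∇×A)₁ = ∂A₃/∂q − ∂A₂/∂r = -5*p^3 + 4*p + 34*r + 11
(∇×A)₂ = ∂A₁/∂r − ∂A₃/∂p = -q - 4*r
(∇×A)₃ = ∂A₂/∂p − ∂A₁/∂q = 15*p^2*r - 3*r
∇×A = (-5*p^3 + 4*p + 34*r + 11, -q - 4*r, 15*p^2*r - 3*r)
At (3, -2, 2): (-44, -6, 264).

(-44, -6, 264)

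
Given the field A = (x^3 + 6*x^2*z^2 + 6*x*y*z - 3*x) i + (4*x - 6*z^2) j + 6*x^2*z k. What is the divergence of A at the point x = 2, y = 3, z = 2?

165

∂A₁/∂x = 3*x^2 + 12*x*z^2 + 6*y*z - 3
∂A₂/∂y = 0
∂A₃/∂z = 6*x^2
∇·A = 9*x^2 + 12*x*z^2 + 6*y*z - 3
At (2, 3, 2): 165.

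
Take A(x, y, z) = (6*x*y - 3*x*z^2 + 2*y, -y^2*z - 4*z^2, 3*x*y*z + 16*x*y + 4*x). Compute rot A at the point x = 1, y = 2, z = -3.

(∇×A)₁ = ∂A₃/∂y − ∂A₂/∂z = 3*x*z + 16*x + y^2 + 8*z
(∇×A)₂ = ∂A₁/∂z − ∂A₃/∂x = -6*x*z - 3*y*z - 16*y - 4
(∇×A)₃ = ∂A₂/∂x − ∂A₁/∂y = -6*x - 2
∇×A = (3*x*z + 16*x + y^2 + 8*z, -6*x*z - 3*y*z - 16*y - 4, -6*x - 2)
At (1, 2, -3): (-13, 0, -8).

(-13, 0, -8)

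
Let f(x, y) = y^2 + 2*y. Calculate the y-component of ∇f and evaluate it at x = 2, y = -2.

-2

(∇f)_2 = ∂f/∂y = 2*y + 2
At (2, -2): -2.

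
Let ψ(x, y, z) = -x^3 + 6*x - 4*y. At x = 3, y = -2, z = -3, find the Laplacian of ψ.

∂²ψ/∂x² = -6*x
∂²ψ/∂y² = 0
∂²ψ/∂z² = 0
∇²ψ = -6*x
At (3, -2, -3): -18.

-18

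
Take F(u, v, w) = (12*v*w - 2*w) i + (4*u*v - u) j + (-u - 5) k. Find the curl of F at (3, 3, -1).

(0, 35, 23)

(∇×F)₁ = ∂F₃/∂v − ∂F₂/∂w = 0
(∇×F)₂ = ∂F₁/∂w − ∂F₃/∂u = 12*v - 1
(∇×F)₃ = ∂F₂/∂u − ∂F₁/∂v = 4*v - 12*w - 1
∇×F = (0, 12*v - 1, 4*v - 12*w - 1)
At (3, 3, -1): (0, 35, 23).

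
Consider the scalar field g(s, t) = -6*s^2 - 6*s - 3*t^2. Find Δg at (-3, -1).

-18

∂²g/∂s² = -12
∂²g/∂t² = -6
∇²g = -18
At (-3, -1): -18.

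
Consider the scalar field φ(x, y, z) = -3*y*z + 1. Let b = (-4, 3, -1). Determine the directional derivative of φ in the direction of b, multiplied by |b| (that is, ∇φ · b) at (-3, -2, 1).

-15

∂φ/∂x = 0
∂φ/∂y = -3*z
∂φ/∂z = -3*y
∇φ at (-3, -2, 1) = (0, -3, 6)
∇φ · b = (0)(-4) + (-3)(3) + (6)(-1) = -15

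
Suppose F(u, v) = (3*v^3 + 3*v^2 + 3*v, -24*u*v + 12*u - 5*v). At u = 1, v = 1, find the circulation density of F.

-30

∂F₂/∂u = -24*v + 12
∂F₁/∂v = 9*v^2 + 6*v + 3
Scalar curl = -9*v^2 - 30*v + 9
At (1, 1): -30.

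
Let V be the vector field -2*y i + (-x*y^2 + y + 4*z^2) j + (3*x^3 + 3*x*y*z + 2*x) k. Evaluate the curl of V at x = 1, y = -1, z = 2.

(-10, -5, 1)

(∇×V)₁ = ∂V₃/∂y − ∂V₂/∂z = 3*x*z - 8*z
(∇×V)₂ = ∂V₁/∂z − ∂V₃/∂x = -9*x^2 - 3*y*z - 2
(∇×V)₃ = ∂V₂/∂x − ∂V₁/∂y = -y^2 + 2
∇×V = (3*x*z - 8*z, -9*x^2 - 3*y*z - 2, -y^2 + 2)
At (1, -1, 2): (-10, -5, 1).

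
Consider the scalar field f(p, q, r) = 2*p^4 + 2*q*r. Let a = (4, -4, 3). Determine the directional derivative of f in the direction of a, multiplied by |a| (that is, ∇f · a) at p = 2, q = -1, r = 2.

234

∂f/∂p = 8*p^3
∂f/∂q = 2*r
∂f/∂r = 2*q
∇f at (2, -1, 2) = (64, 4, -2)
∇f · a = (64)(4) + (4)(-4) + (-2)(3) = 234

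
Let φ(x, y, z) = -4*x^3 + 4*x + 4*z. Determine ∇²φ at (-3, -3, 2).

∂²φ/∂x² = -24*x
∂²φ/∂y² = 0
∂²φ/∂z² = 0
∇²φ = -24*x
At (-3, -3, 2): 72.

72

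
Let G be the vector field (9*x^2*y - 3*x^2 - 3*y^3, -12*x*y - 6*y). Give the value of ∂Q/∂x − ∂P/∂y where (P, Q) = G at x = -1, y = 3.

36

∂G₂/∂x = -12*y
∂G₁/∂y = 9*x^2 - 9*y^2
Scalar curl = -9*x^2 + 9*y^2 - 12*y
At (-1, 3): 36.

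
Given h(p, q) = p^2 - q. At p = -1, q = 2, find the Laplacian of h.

∂²h/∂p² = 2
∂²h/∂q² = 0
∇²h = 2
At (-1, 2): 2.

2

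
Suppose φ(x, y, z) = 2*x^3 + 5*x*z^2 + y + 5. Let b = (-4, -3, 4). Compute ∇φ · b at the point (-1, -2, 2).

∂φ/∂x = 6*x^2 + 5*z^2
∂φ/∂y = 1
∂φ/∂z = 10*x*z
∇φ at (-1, -2, 2) = (26, 1, -20)
∇φ · b = (26)(-4) + (1)(-3) + (-20)(4) = -187

-187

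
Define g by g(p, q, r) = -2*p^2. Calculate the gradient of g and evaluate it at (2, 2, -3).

∂g/∂p = -4*p
∂g/∂q = 0
∂g/∂r = 0
∇g = (-4*p, 0, 0)
At (2, 2, -3): (-8, 0, 0).

(-8, 0, 0)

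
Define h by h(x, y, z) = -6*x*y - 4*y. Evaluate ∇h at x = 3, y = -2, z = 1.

(12, -22, 0)

∂h/∂x = -6*y
∂h/∂y = -6*x - 4
∂h/∂z = 0
∇h = (-6*y, -6*x - 4, 0)
At (3, -2, 1): (12, -22, 0).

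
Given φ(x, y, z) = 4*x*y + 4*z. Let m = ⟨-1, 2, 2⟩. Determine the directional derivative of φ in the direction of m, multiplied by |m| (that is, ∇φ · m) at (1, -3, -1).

28

∂φ/∂x = 4*y
∂φ/∂y = 4*x
∂φ/∂z = 4
∇φ at (1, -3, -1) = (-12, 4, 4)
∇φ · m = (-12)(-1) + (4)(2) + (4)(2) = 28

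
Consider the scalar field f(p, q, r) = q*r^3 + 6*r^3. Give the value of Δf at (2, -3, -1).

-18

∂²f/∂p² = 0
∂²f/∂q² = 0
∂²f/∂r² = 6*r*(q + 6)
∇²f = 6*q*r + 36*r
At (2, -3, -1): -18.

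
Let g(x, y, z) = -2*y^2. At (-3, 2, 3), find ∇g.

(0, -8, 0)

∂g/∂x = 0
∂g/∂y = -4*y
∂g/∂z = 0
∇g = (0, -4*y, 0)
At (-3, 2, 3): (0, -8, 0).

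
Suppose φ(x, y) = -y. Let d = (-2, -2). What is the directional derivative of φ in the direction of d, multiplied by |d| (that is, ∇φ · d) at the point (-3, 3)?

∂φ/∂x = 0
∂φ/∂y = -1
∇φ at (-3, 3) = (0, -1)
∇φ · d = (0)(-2) + (-1)(-2) = 2

2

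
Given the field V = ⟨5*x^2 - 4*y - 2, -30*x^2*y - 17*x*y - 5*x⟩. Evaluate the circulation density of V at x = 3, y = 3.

-592

∂V₂/∂x = -60*x*y - 17*y - 5
∂V₁/∂y = -4
Scalar curl = -60*x*y - 17*y - 1
At (3, 3): -592.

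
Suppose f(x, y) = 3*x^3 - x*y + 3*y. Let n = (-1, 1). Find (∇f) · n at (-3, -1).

-76

∂f/∂x = 9*x^2 - y
∂f/∂y = -x + 3
∇f at (-3, -1) = (82, 6)
∇f · n = (82)(-1) + (6)(1) = -76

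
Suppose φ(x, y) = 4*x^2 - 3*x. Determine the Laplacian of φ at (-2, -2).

8

∂²φ/∂x² = 8
∂²φ/∂y² = 0
∇²φ = 8
At (-2, -2): 8.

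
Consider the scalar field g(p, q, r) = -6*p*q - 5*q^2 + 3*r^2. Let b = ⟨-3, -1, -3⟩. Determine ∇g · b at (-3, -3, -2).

-66

∂g/∂p = -6*q
∂g/∂q = -6*p - 10*q
∂g/∂r = 6*r
∇g at (-3, -3, -2) = (18, 48, -12)
∇g · b = (18)(-3) + (48)(-1) + (-12)(-3) = -66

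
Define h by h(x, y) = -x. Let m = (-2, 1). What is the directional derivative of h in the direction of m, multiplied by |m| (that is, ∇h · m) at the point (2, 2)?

2

∂h/∂x = -1
∂h/∂y = 0
∇h at (2, 2) = (-1, 0)
∇h · m = (-1)(-2) + (0)(1) = 2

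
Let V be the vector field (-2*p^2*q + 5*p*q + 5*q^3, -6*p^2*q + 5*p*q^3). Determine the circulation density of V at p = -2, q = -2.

-130

∂V₂/∂p = -12*p*q + 5*q^3
∂V₁/∂q = -2*p^2 + 5*p + 15*q^2
Scalar curl = 2*p^2 - 12*p*q - 5*p + 5*q^3 - 15*q^2
At (-2, -2): -130.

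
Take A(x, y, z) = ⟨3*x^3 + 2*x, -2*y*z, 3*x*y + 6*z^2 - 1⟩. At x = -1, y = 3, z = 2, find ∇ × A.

(3, -9, 0)

(∇×A)₁ = ∂A₃/∂y − ∂A₂/∂z = 3*x + 2*y
(∇×A)₂ = ∂A₁/∂z − ∂A₃/∂x = -3*y
(∇×A)₃ = ∂A₂/∂x − ∂A₁/∂y = 0
∇×A = (3*x + 2*y, -3*y, 0)
At (-1, 3, 2): (3, -9, 0).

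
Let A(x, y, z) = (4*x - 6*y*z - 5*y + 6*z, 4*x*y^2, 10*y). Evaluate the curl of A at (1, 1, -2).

(∇×A)₁ = ∂A₃/∂y − ∂A₂/∂z = 10
(∇×A)₂ = ∂A₁/∂z − ∂A₃/∂x = -6*y + 6
(∇×A)₃ = ∂A₂/∂x − ∂A₁/∂y = 4*y^2 + 6*z + 5
∇×A = (10, -6*y + 6, 4*y^2 + 6*z + 5)
At (1, 1, -2): (10, 0, -3).

(10, 0, -3)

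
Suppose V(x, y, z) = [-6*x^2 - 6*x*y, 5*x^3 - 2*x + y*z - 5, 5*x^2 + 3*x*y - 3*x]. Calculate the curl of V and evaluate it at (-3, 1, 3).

(∇×V)₁ = ∂V₃/∂y − ∂V₂/∂z = 3*x - y
(∇×V)₂ = ∂V₁/∂z − ∂V₃/∂x = -10*x - 3*y + 3
(∇×V)₃ = ∂V₂/∂x − ∂V₁/∂y = 15*x^2 + 6*x - 2
∇×V = (3*x - y, -10*x - 3*y + 3, 15*x^2 + 6*x - 2)
At (-3, 1, 3): (-10, 30, 115).

(-10, 30, 115)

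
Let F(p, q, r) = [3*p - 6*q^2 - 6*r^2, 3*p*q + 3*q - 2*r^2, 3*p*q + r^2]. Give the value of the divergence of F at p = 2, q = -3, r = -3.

∂F₁/∂p = 3
∂F₂/∂q = 3*p + 3
∂F₃/∂r = 2*r
∇·F = 3*p + 2*r + 6
At (2, -3, -3): 6.

6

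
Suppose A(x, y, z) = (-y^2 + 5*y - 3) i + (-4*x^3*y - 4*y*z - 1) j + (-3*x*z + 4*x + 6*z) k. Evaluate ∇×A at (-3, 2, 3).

(8, 5, -217)

(∇×A)₁ = ∂A₃/∂y − ∂A₂/∂z = 4*y
(∇×A)₂ = ∂A₁/∂z − ∂A₃/∂x = 3*z - 4
(∇×A)₃ = ∂A₂/∂x − ∂A₁/∂y = -12*x^2*y + 2*y - 5
∇×A = (4*y, 3*z - 4, -12*x^2*y + 2*y - 5)
At (-3, 2, 3): (8, 5, -217).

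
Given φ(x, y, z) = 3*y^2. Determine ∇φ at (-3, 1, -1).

(0, 6, 0)

∂φ/∂x = 0
∂φ/∂y = 6*y
∂φ/∂z = 0
∇φ = (0, 6*y, 0)
At (-3, 1, -1): (0, 6, 0).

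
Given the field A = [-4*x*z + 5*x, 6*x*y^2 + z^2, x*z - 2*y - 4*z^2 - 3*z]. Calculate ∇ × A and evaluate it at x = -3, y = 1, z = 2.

(∇×A)₁ = ∂A₃/∂y − ∂A₂/∂z = -2*z - 2
(∇×A)₂ = ∂A₁/∂z − ∂A₃/∂x = -4*x - z
(∇×A)₃ = ∂A₂/∂x − ∂A₁/∂y = 6*y^2
∇×A = (-2*z - 2, -4*x - z, 6*y^2)
At (-3, 1, 2): (-6, 10, 6).

(-6, 10, 6)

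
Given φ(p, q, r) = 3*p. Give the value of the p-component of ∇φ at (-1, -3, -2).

3

(∇φ)_1 = ∂φ/∂p = 3
At (-1, -3, -2): 3.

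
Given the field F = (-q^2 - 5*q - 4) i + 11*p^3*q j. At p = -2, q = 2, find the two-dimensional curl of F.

∂F₂/∂p = 33*p^2*q
∂F₁/∂q = -2*q - 5
Scalar curl = 33*p^2*q + 2*q + 5
At (-2, 2): 273.

273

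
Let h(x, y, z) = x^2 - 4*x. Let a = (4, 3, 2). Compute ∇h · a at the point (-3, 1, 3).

∂h/∂x = 2*x - 4
∂h/∂y = 0
∂h/∂z = 0
∇h at (-3, 1, 3) = (-10, 0, 0)
∇h · a = (-10)(4) + (0)(3) + (0)(2) = -40

-40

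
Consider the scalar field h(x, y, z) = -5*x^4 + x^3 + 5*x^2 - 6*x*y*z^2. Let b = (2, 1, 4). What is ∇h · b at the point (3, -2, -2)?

-1518

∂h/∂x = -20*x^3 + 3*x^2 + 10*x - 6*y*z^2
∂h/∂y = -6*x*z^2
∂h/∂z = -12*x*y*z
∇h at (3, -2, -2) = (-435, -72, -144)
∇h · b = (-435)(2) + (-72)(1) + (-144)(4) = -1518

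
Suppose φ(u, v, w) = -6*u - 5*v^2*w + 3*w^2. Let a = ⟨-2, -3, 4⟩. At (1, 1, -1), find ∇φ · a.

∂φ/∂u = -6
∂φ/∂v = -10*v*w
∂φ/∂w = -5*v^2 + 6*w
∇φ at (1, 1, -1) = (-6, 10, -11)
∇φ · a = (-6)(-2) + (10)(-3) + (-11)(4) = -62

-62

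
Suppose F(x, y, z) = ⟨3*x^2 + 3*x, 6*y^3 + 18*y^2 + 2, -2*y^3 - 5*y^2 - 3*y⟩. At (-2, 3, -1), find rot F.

(∇×F)₁ = ∂F₃/∂y − ∂F₂/∂z = -6*y^2 - 10*y - 3
(∇×F)₂ = ∂F₁/∂z − ∂F₃/∂x = 0
(∇×F)₃ = ∂F₂/∂x − ∂F₁/∂y = 0
∇×F = (-6*y^2 - 10*y - 3, 0, 0)
At (-2, 3, -1): (-87, 0, 0).

(-87, 0, 0)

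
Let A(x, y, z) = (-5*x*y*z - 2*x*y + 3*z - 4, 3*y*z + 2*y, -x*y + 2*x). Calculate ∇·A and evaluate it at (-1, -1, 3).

28

∂A₁/∂x = -5*y*z - 2*y
∂A₂/∂y = 3*z + 2
∂A₃/∂z = 0
∇·A = -5*y*z - 2*y + 3*z + 2
At (-1, -1, 3): 28.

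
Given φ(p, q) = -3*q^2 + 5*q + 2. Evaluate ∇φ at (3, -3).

(0, 23)

∂φ/∂p = 0
∂φ/∂q = -6*q + 5
∇φ = (0, -6*q + 5)
At (3, -3): (0, 23).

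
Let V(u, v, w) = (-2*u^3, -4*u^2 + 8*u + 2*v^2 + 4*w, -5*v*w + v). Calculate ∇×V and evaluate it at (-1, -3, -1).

(2, 0, 16)

(∇×V)₁ = ∂V₃/∂v − ∂V₂/∂w = -5*w - 3
(∇×V)₂ = ∂V₁/∂w − ∂V₃/∂u = 0
(∇×V)₃ = ∂V₂/∂u − ∂V₁/∂v = -8*u + 8
∇×V = (-5*w - 3, 0, -8*u + 8)
At (-1, -3, -1): (2, 0, 16).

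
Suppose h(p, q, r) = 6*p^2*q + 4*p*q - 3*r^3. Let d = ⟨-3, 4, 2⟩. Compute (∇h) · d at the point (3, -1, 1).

366

∂h/∂p = 12*p*q + 4*q
∂h/∂q = 6*p^2 + 4*p
∂h/∂r = -9*r^2
∇h at (3, -1, 1) = (-40, 66, -9)
∇h · d = (-40)(-3) + (66)(4) + (-9)(2) = 366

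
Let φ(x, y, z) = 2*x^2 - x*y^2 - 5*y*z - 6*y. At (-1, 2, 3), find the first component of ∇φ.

-8

(∇φ)_1 = ∂φ/∂x = 4*x - y^2
At (-1, 2, 3): -8.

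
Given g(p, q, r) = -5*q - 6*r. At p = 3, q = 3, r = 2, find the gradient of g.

(0, -5, -6)

∂g/∂p = 0
∂g/∂q = -5
∂g/∂r = -6
∇g = (0, -5, -6)
At (3, 3, 2): (0, -5, -6).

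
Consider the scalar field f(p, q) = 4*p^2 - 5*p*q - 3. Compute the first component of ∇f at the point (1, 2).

-2

(∇f)_1 = ∂f/∂p = 8*p - 5*q
At (1, 2): -2.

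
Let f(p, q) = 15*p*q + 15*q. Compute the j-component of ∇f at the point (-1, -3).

(∇f)_2 = ∂f/∂q = 15*p + 15
At (-1, -3): 0.

0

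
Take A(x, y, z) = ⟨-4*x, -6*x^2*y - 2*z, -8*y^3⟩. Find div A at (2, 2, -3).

∂A₁/∂x = -4
∂A₂/∂y = -6*x^2
∂A₃/∂z = 0
∇·A = -6*x^2 - 4
At (2, 2, -3): -28.

-28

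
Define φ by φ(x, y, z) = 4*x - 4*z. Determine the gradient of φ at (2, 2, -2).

(4, 0, -4)

∂φ/∂x = 4
∂φ/∂y = 0
∂φ/∂z = -4
∇φ = (4, 0, -4)
At (2, 2, -2): (4, 0, -4).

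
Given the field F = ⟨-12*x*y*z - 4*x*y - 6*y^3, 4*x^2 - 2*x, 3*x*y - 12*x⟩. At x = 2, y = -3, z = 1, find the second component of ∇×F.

(∇×F)_2 = ∂F₁/∂z − ∂F₃/∂x
= -12*x*y − (3*y - 12)
= -12*x*y - 3*y + 12
At (2, -3, 1): 93.

93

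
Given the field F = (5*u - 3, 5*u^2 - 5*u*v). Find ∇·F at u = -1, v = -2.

10

∂F₁/∂u = 5
∂F₂/∂v = -5*u
∇·F = -5*u + 5
At (-1, -2): 10.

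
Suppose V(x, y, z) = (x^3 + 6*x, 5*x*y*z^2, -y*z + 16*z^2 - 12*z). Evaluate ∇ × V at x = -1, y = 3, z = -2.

(∇×V)₁ = ∂V₃/∂y − ∂V₂/∂z = -10*x*y*z - z
(∇×V)₂ = ∂V₁/∂z − ∂V₃/∂x = 0
(∇×V)₃ = ∂V₂/∂x − ∂V₁/∂y = 5*y*z^2
∇×V = (-10*x*y*z - z, 0, 5*y*z^2)
At (-1, 3, -2): (-58, 0, 60).

(-58, 0, 60)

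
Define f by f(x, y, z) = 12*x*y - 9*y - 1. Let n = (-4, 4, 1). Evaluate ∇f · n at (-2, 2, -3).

-228

∂f/∂x = 12*y
∂f/∂y = 12*x - 9
∂f/∂z = 0
∇f at (-2, 2, -3) = (24, -33, 0)
∇f · n = (24)(-4) + (-33)(4) + (0)(1) = -228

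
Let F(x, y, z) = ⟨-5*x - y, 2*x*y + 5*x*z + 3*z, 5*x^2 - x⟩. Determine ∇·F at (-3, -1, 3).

-11

∂F₁/∂x = -5
∂F₂/∂y = 2*x
∂F₃/∂z = 0
∇·F = 2*x - 5
At (-3, -1, 3): -11.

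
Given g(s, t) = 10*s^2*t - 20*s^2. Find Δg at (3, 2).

0

∂²g/∂s² = 20*(t - 2)
∂²g/∂t² = 0
∇²g = 20*t - 40
At (3, 2): 0.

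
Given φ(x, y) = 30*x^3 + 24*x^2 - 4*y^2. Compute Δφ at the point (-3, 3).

-500

∂²φ/∂x² = 12*(15*x + 4)
∂²φ/∂y² = -8
∇²φ = 180*x + 40
At (-3, 3): -500.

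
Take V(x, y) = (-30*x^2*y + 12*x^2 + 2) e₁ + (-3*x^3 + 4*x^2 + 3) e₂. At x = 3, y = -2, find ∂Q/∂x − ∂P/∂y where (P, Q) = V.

213

∂V₂/∂x = -9*x^2 + 8*x
∂V₁/∂y = -30*x^2
Scalar curl = 21*x^2 + 8*x
At (3, -2): 213.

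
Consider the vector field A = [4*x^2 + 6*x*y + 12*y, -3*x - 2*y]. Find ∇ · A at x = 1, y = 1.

∂A₁/∂x = 8*x + 6*y
∂A₂/∂y = -2
∇·A = 8*x + 6*y - 2
At (1, 1): 12.

12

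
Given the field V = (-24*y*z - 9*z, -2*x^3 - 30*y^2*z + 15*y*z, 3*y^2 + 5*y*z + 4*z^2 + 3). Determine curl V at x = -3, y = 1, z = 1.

(26, -33, -30)

(∇×V)₁ = ∂V₃/∂y − ∂V₂/∂z = 30*y^2 - 9*y + 5*z
(∇×V)₂ = ∂V₁/∂z − ∂V₃/∂x = -24*y - 9
(∇×V)₃ = ∂V₂/∂x − ∂V₁/∂y = -6*x^2 + 24*z
∇×V = (30*y^2 - 9*y + 5*z, -24*y - 9, -6*x^2 + 24*z)
At (-3, 1, 1): (26, -33, -30).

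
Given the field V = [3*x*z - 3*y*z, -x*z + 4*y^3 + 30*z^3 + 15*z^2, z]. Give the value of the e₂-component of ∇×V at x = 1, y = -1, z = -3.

6

(∇×V)_2 = ∂V₁/∂z − ∂V₃/∂x
= 3*x - 3*y − (0)
= 3*x - 3*y
At (1, -1, -3): 6.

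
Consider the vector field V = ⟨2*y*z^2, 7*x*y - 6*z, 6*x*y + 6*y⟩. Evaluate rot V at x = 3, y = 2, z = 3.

(30, 12, -4)

(∇×V)₁ = ∂V₃/∂y − ∂V₂/∂z = 6*x + 12
(∇×V)₂ = ∂V₁/∂z − ∂V₃/∂x = 4*y*z - 6*y
(∇×V)₃ = ∂V₂/∂x − ∂V₁/∂y = 7*y - 2*z^2
∇×V = (6*x + 12, 4*y*z - 6*y, 7*y - 2*z^2)
At (3, 2, 3): (30, 12, -4).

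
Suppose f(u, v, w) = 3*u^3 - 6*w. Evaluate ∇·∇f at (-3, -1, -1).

-54

∂²f/∂u² = 18*u
∂²f/∂v² = 0
∂²f/∂w² = 0
∇²f = 18*u
At (-3, -1, -1): -54.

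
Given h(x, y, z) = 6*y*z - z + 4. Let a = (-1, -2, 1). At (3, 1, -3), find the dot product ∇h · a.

∂h/∂x = 0
∂h/∂y = 6*z
∂h/∂z = 6*y - 1
∇h at (3, 1, -3) = (0, -18, 5)
∇h · a = (0)(-1) + (-18)(-2) + (5)(1) = 41

41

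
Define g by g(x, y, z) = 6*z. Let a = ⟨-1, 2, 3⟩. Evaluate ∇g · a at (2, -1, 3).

∂g/∂x = 0
∂g/∂y = 0
∂g/∂z = 6
∇g at (2, -1, 3) = (0, 0, 6)
∇g · a = (0)(-1) + (0)(2) + (6)(3) = 18

18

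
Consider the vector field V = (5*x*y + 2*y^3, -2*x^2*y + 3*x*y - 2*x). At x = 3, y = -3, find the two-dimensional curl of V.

∂V₂/∂x = -4*x*y + 3*y - 2
∂V₁/∂y = 5*x + 6*y^2
Scalar curl = -4*x*y - 5*x - 6*y^2 + 3*y - 2
At (3, -3): -44.

-44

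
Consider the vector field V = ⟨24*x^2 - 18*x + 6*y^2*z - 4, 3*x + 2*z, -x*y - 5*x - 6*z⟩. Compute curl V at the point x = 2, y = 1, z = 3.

(∇×V)₁ = ∂V₃/∂y − ∂V₂/∂z = -x - 2
(∇×V)₂ = ∂V₁/∂z − ∂V₃/∂x = 6*y^2 + y + 5
(∇×V)₃ = ∂V₂/∂x − ∂V₁/∂y = -12*y*z + 3
∇×V = (-x - 2, 6*y^2 + y + 5, -12*y*z + 3)
At (2, 1, 3): (-4, 12, -33).

(-4, 12, -33)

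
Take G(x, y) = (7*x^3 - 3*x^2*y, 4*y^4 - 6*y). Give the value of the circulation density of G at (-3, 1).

27

∂G₂/∂x = 0
∂G₁/∂y = -3*x^2
Scalar curl = 3*x^2
At (-3, 1): 27.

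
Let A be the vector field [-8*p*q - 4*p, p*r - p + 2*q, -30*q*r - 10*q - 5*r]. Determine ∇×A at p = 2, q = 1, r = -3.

(78, 0, 12)

(∇×A)₁ = ∂A₃/∂q − ∂A₂/∂r = -p - 30*r - 10
(∇×A)₂ = ∂A₁/∂r − ∂A₃/∂p = 0
(∇×A)₃ = ∂A₂/∂p − ∂A₁/∂q = 8*p + r - 1
∇×A = (-p - 30*r - 10, 0, 8*p + r - 1)
At (2, 1, -3): (78, 0, 12).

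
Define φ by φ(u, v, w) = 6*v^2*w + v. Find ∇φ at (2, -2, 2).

(0, -47, 24)

∂φ/∂u = 0
∂φ/∂v = 12*v*w + 1
∂φ/∂w = 6*v^2
∇φ = (0, 12*v*w + 1, 6*v^2)
At (2, -2, 2): (0, -47, 24).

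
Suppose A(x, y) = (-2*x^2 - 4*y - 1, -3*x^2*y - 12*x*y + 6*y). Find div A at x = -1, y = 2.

19

∂A₁/∂x = -4*x
∂A₂/∂y = -3*x^2 - 12*x + 6
∇·A = -3*x^2 - 16*x + 6
At (-1, 2): 19.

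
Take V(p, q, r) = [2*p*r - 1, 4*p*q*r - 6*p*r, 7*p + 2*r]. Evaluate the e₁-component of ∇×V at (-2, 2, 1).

(∇×V)_1 = ∂V₃/∂q − ∂V₂/∂r
= 0 − (4*p*q - 6*p)
= -4*p*q + 6*p
At (-2, 2, 1): 4.

4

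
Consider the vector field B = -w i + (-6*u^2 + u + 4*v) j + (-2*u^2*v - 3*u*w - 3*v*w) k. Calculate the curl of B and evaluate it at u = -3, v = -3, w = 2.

(∇×B)₁ = ∂B₃/∂v − ∂B₂/∂w = -2*u^2 - 3*w
(∇×B)₂ = ∂B₁/∂w − ∂B₃/∂u = 4*u*v + 3*w - 1
(∇×B)₃ = ∂B₂/∂u − ∂B₁/∂v = -12*u + 1
∇×B = (-2*u^2 - 3*w, 4*u*v + 3*w - 1, -12*u + 1)
At (-3, -3, 2): (-24, 41, 37).

(-24, 41, 37)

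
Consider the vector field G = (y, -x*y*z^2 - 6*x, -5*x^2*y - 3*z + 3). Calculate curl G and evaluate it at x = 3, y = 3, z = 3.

(9, 90, -34)

(∇×G)₁ = ∂G₃/∂y − ∂G₂/∂z = -5*x^2 + 2*x*y*z
(∇×G)₂ = ∂G₁/∂z − ∂G₃/∂x = 10*x*y
(∇×G)₃ = ∂G₂/∂x − ∂G₁/∂y = -y*z^2 - 7
∇×G = (-5*x^2 + 2*x*y*z, 10*x*y, -y*z^2 - 7)
At (3, 3, 3): (9, 90, -34).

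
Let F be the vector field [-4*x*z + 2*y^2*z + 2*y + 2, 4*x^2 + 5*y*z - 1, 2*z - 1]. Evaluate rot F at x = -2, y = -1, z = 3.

(∇×F)₁ = ∂F₃/∂y − ∂F₂/∂z = -5*y
(∇×F)₂ = ∂F₁/∂z − ∂F₃/∂x = -4*x + 2*y^2
(∇×F)₃ = ∂F₂/∂x − ∂F₁/∂y = 8*x - 4*y*z - 2
∇×F = (-5*y, -4*x + 2*y^2, 8*x - 4*y*z - 2)
At (-2, -1, 3): (5, 10, -6).

(5, 10, -6)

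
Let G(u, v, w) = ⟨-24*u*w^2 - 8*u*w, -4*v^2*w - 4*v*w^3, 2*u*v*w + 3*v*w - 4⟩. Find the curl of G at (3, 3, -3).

(333, 426, 0)

(∇×G)₁ = ∂G₃/∂v − ∂G₂/∂w = 2*u*w + 4*v^2 + 12*v*w^2 + 3*w
(∇×G)₂ = ∂G₁/∂w − ∂G₃/∂u = -48*u*w - 8*u - 2*v*w
(∇×G)₃ = ∂G₂/∂u − ∂G₁/∂v = 0
∇×G = (2*u*w + 4*v^2 + 12*v*w^2 + 3*w, -48*u*w - 8*u - 2*v*w, 0)
At (3, 3, -3): (333, 426, 0).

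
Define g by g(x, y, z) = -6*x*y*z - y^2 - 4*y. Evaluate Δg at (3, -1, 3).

∂²g/∂x² = 0
∂²g/∂y² = -2
∂²g/∂z² = 0
∇²g = -2
At (3, -1, 3): -2.

-2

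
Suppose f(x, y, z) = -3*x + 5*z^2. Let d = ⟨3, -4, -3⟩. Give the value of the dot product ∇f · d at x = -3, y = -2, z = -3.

∂f/∂x = -3
∂f/∂y = 0
∂f/∂z = 10*z
∇f at (-3, -2, -3) = (-3, 0, -30)
∇f · d = (-3)(3) + (0)(-4) + (-30)(-3) = 81

81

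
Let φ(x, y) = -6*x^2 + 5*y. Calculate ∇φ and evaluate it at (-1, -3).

∂φ/∂x = -12*x
∂φ/∂y = 5
∇φ = (-12*x, 5)
At (-1, -3): (12, 5).

(12, 5)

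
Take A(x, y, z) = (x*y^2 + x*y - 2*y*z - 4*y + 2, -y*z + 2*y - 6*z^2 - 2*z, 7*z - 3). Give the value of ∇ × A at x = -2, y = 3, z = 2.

(29, -6, 22)

(∇×A)₁ = ∂A₃/∂y − ∂A₂/∂z = y + 12*z + 2
(∇×A)₂ = ∂A₁/∂z − ∂A₃/∂x = -2*y
(∇×A)₃ = ∂A₂/∂x − ∂A₁/∂y = -2*x*y - x + 2*z + 4
∇×A = (y + 12*z + 2, -2*y, -2*x*y - x + 2*z + 4)
At (-2, 3, 2): (29, -6, 22).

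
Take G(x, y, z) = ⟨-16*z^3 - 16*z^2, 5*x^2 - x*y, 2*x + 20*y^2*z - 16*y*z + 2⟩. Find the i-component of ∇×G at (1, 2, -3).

-192

(∇×G)_1 = ∂G₃/∂y − ∂G₂/∂z
= 40*y*z - 16*z − (0)
= 40*y*z - 16*z
At (1, 2, -3): -192.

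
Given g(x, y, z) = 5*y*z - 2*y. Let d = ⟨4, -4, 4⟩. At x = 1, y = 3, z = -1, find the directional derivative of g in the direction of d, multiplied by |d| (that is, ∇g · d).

88

∂g/∂x = 0
∂g/∂y = 5*z - 2
∂g/∂z = 5*y
∇g at (1, 3, -1) = (0, -7, 15)
∇g · d = (0)(4) + (-7)(-4) + (15)(4) = 88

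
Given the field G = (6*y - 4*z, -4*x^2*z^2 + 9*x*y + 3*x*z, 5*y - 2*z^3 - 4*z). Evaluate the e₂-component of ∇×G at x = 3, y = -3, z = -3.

-4

(∇×G)_2 = ∂G₁/∂z − ∂G₃/∂x
= -4 − (0)
= -4
At (3, -3, -3): -4.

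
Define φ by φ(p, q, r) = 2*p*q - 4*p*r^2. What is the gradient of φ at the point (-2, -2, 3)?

(-40, -4, 48)

∂φ/∂p = 2*q - 4*r^2
∂φ/∂q = 2*p
∂φ/∂r = -8*p*r
∇φ = (2*q - 4*r^2, 2*p, -8*p*r)
At (-2, -2, 3): (-40, -4, 48).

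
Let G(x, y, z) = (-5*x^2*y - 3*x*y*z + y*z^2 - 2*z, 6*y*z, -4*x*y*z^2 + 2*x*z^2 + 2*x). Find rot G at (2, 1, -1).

(∇×G)₁ = ∂G₃/∂y − ∂G₂/∂z = -4*x*z^2 - 6*y
(∇×G)₂ = ∂G₁/∂z − ∂G₃/∂x = -3*x*y + 4*y*z^2 + 2*y*z - 2*z^2 - 4
(∇×G)₃ = ∂G₂/∂x − ∂G₁/∂y = 5*x^2 + 3*x*z - z^2
∇×G = (-4*x*z^2 - 6*y, -3*x*y + 4*y*z^2 + 2*y*z - 2*z^2 - 4, 5*x^2 + 3*x*z - z^2)
At (2, 1, -1): (-14, -10, 13).

(-14, -10, 13)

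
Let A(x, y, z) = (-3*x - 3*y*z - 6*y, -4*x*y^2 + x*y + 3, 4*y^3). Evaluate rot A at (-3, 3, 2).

(∇×A)₁ = ∂A₃/∂y − ∂A₂/∂z = 12*y^2
(∇×A)₂ = ∂A₁/∂z − ∂A₃/∂x = -3*y
(∇×A)₃ = ∂A₂/∂x − ∂A₁/∂y = -4*y^2 + y + 3*z + 6
∇×A = (12*y^2, -3*y, -4*y^2 + y + 3*z + 6)
At (-3, 3, 2): (108, -9, -21).

(108, -9, -21)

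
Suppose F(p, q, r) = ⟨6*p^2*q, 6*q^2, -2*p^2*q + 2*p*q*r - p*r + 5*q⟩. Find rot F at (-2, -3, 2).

(-11, 38, -24)

(∇×F)₁ = ∂F₃/∂q − ∂F₂/∂r = -2*p^2 + 2*p*r + 5
(∇×F)₂ = ∂F₁/∂r − ∂F₃/∂p = 4*p*q - 2*q*r + r
(∇×F)₃ = ∂F₂/∂p − ∂F₁/∂q = -6*p^2
∇×F = (-2*p^2 + 2*p*r + 5, 4*p*q - 2*q*r + r, -6*p^2)
At (-2, -3, 2): (-11, 38, -24).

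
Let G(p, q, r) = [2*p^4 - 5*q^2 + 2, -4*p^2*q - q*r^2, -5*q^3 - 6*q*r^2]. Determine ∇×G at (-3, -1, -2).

(-35, 0, -34)

(∇×G)₁ = ∂G₃/∂q − ∂G₂/∂r = -15*q^2 + 2*q*r - 6*r^2
(∇×G)₂ = ∂G₁/∂r − ∂G₃/∂p = 0
(∇×G)₃ = ∂G₂/∂p − ∂G₁/∂q = -8*p*q + 10*q
∇×G = (-15*q^2 + 2*q*r - 6*r^2, 0, -8*p*q + 10*q)
At (-3, -1, -2): (-35, 0, -34).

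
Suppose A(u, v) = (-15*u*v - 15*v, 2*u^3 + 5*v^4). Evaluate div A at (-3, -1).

∂A₁/∂u = -15*v
∂A₂/∂v = 20*v^3
∇·A = 20*v^3 - 15*v
At (-3, -1): -5.

-5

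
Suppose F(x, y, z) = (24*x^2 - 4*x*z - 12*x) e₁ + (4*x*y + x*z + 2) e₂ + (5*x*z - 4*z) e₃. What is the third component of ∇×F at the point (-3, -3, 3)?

-9

(∇×F)_3 = ∂F₂/∂x − ∂F₁/∂y
= 4*y + z − (0)
= 4*y + z
At (-3, -3, 3): -9.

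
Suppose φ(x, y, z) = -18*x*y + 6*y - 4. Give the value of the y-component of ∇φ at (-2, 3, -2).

42

(∇φ)_2 = ∂φ/∂y = -18*x + 6
At (-2, 3, -2): 42.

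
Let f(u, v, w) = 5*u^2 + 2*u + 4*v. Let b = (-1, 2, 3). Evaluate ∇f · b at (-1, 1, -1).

∂f/∂u = 10*u + 2
∂f/∂v = 4
∂f/∂w = 0
∇f at (-1, 1, -1) = (-8, 4, 0)
∇f · b = (-8)(-1) + (4)(2) + (0)(3) = 16

16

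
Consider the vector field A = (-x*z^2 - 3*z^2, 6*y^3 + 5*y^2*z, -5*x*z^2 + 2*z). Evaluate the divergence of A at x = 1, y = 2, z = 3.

95

∂A₁/∂x = -z^2
∂A₂/∂y = 18*y^2 + 10*y*z
∂A₃/∂z = -10*x*z + 2
∇·A = -10*x*z + 18*y^2 + 10*y*z - z^2 + 2
At (1, 2, 3): 95.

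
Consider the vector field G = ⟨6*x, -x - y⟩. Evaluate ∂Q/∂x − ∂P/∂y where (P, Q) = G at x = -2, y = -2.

-1

∂G₂/∂x = -1
∂G₁/∂y = 0
Scalar curl = -1
At (-2, -2): -1.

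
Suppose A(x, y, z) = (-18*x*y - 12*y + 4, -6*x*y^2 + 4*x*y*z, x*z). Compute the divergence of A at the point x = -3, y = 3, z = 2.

27

∂A₁/∂x = -18*y
∂A₂/∂y = -12*x*y + 4*x*z
∂A₃/∂z = x
∇·A = -12*x*y + 4*x*z + x - 18*y
At (-3, 3, 2): 27.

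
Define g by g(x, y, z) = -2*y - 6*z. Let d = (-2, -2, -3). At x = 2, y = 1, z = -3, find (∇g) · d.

22

∂g/∂x = 0
∂g/∂y = -2
∂g/∂z = -6
∇g at (2, 1, -3) = (0, -2, -6)
∇g · d = (0)(-2) + (-2)(-2) + (-6)(-3) = 22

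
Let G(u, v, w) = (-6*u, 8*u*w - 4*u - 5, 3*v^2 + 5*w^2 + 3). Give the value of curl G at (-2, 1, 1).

(∇×G)₁ = ∂G₃/∂v − ∂G₂/∂w = -8*u + 6*v
(∇×G)₂ = ∂G₁/∂w − ∂G₃/∂u = 0
(∇×G)₃ = ∂G₂/∂u − ∂G₁/∂v = 8*w - 4
∇×G = (-8*u + 6*v, 0, 8*w - 4)
At (-2, 1, 1): (22, 0, 4).

(22, 0, 4)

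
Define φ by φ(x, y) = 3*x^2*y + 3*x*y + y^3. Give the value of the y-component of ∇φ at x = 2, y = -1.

(∇φ)_2 = ∂φ/∂y = 3*x^2 + 3*x + 3*y^2
At (2, -1): 21.

21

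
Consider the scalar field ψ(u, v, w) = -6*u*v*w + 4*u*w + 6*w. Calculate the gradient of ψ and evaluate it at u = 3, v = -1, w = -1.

(-10, 18, 36)

∂ψ/∂u = -6*v*w + 4*w
∂ψ/∂v = -6*u*w
∂ψ/∂w = -6*u*v + 4*u + 6
∇ψ = (-6*v*w + 4*w, -6*u*w, -6*u*v + 4*u + 6)
At (3, -1, -1): (-10, 18, 36).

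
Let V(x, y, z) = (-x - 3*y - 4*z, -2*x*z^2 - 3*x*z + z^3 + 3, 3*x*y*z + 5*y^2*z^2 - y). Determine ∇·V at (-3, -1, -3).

∂V₁/∂x = -1
∂V₂/∂y = 0
∂V₃/∂z = 3*x*y + 10*y^2*z
∇·V = 3*x*y + 10*y^2*z - 1
At (-3, -1, -3): -22.

-22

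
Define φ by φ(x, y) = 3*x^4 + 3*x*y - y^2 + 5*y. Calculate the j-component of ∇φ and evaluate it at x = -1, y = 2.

(∇φ)_2 = ∂φ/∂y = 3*x - 2*y + 5
At (-1, 2): -2.

-2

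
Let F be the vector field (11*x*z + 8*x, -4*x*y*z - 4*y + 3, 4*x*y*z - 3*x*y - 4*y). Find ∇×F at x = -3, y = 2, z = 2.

(-43, -43, -16)

(∇×F)₁ = ∂F₃/∂y − ∂F₂/∂z = 4*x*y + 4*x*z - 3*x - 4
(∇×F)₂ = ∂F₁/∂z − ∂F₃/∂x = 11*x - 4*y*z + 3*y
(∇×F)₃ = ∂F₂/∂x − ∂F₁/∂y = -4*y*z
∇×F = (4*x*y + 4*x*z - 3*x - 4, 11*x - 4*y*z + 3*y, -4*y*z)
At (-3, 2, 2): (-43, -43, -16).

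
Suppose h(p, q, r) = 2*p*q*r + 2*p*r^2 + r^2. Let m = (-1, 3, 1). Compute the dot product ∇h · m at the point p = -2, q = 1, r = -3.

38

∂h/∂p = 2*q*r + 2*r^2
∂h/∂q = 2*p*r
∂h/∂r = 2*p*q + 4*p*r + 2*r
∇h at (-2, 1, -3) = (12, 12, 14)
∇h · m = (12)(-1) + (12)(3) + (14)(1) = 38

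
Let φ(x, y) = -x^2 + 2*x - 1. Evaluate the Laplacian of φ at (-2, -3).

∂²φ/∂x² = -2
∂²φ/∂y² = 0
∇²φ = -2
At (-2, -3): -2.

-2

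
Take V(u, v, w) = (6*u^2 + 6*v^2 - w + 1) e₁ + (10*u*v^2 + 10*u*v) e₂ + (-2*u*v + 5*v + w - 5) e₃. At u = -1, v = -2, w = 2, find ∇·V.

19

∂V₁/∂u = 12*u
∂V₂/∂v = 20*u*v + 10*u
∂V₃/∂w = 1
∇·V = 20*u*v + 22*u + 1
At (-1, -2, 2): 19.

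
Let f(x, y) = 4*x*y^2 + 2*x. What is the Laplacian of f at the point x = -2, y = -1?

∂²f/∂x² = 0
∂²f/∂y² = 8*x
∇²f = 8*x
At (-2, -1): -16.

-16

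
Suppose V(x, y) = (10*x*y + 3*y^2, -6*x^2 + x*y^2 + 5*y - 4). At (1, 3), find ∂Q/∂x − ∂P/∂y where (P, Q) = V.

-31

∂V₂/∂x = -12*x + y^2
∂V₁/∂y = 10*x + 6*y
Scalar curl = -22*x + y^2 - 6*y
At (1, 3): -31.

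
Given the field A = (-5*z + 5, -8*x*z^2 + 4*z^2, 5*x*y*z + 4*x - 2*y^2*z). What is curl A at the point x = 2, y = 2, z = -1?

(-26, 1, -8)

(∇×A)₁ = ∂A₃/∂y − ∂A₂/∂z = 21*x*z - 4*y*z - 8*z
(∇×A)₂ = ∂A₁/∂z − ∂A₃/∂x = -5*y*z - 9
(∇×A)₃ = ∂A₂/∂x − ∂A₁/∂y = -8*z^2
∇×A = (21*x*z - 4*y*z - 8*z, -5*y*z - 9, -8*z^2)
At (2, 2, -1): (-26, 1, -8).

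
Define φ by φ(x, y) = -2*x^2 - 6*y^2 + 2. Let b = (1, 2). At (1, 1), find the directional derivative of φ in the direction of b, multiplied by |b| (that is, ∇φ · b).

∂φ/∂x = -4*x
∂φ/∂y = -12*y
∇φ at (1, 1) = (-4, -12)
∇φ · b = (-4)(1) + (-12)(2) = -28

-28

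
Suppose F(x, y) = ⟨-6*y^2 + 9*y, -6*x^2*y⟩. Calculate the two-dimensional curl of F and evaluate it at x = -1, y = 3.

63

∂F₂/∂x = -12*x*y
∂F₁/∂y = -12*y + 9
Scalar curl = -12*x*y + 12*y - 9
At (-1, 3): 63.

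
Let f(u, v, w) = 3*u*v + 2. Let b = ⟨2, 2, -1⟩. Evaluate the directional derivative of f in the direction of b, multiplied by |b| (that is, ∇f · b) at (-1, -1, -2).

∂f/∂u = 3*v
∂f/∂v = 3*u
∂f/∂w = 0
∇f at (-1, -1, -2) = (-3, -3, 0)
∇f · b = (-3)(2) + (-3)(2) + (0)(-1) = -12

-12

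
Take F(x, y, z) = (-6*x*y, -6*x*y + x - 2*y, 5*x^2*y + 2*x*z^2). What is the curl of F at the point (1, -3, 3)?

(5, 12, 25)

(∇×F)₁ = ∂F₃/∂y − ∂F₂/∂z = 5*x^2
(∇×F)₂ = ∂F₁/∂z − ∂F₃/∂x = -10*x*y - 2*z^2
(∇×F)₃ = ∂F₂/∂x − ∂F₁/∂y = 6*x - 6*y + 1
∇×F = (5*x^2, -10*x*y - 2*z^2, 6*x - 6*y + 1)
At (1, -3, 3): (5, 12, 25).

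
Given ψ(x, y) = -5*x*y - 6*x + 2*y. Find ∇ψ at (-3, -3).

∂ψ/∂x = -5*y - 6
∂ψ/∂y = -5*x + 2
∇ψ = (-5*y - 6, -5*x + 2)
At (-3, -3): (9, 17).

(9, 17)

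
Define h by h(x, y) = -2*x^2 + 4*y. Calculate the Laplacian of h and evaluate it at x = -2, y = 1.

-4

∂²h/∂x² = -4
∂²h/∂y² = 0
∇²h = -4
At (-2, 1): -4.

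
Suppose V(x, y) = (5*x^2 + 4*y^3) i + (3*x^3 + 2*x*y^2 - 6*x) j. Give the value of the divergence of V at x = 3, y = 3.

66

∂V₁/∂x = 10*x
∂V₂/∂y = 4*x*y
∇·V = 4*x*y + 10*x
At (3, 3): 66.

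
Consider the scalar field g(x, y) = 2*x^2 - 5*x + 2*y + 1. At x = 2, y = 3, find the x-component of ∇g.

3

(∇g)_1 = ∂g/∂x = 4*x - 5
At (2, 3): 3.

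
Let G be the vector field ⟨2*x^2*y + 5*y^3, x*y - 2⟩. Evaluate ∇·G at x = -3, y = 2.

∂G₁/∂x = 4*x*y
∂G₂/∂y = x
∇·G = 4*x*y + x
At (-3, 2): -27.

-27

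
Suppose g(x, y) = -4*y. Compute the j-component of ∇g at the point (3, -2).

-4

(∇g)_2 = ∂g/∂y = -4
At (3, -2): -4.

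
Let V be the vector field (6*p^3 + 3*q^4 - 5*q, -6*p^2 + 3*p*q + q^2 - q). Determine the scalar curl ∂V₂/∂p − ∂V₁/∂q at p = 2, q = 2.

∂V₂/∂p = -12*p + 3*q
∂V₁/∂q = 12*q^3 - 5
Scalar curl = -12*p - 12*q^3 + 3*q + 5
At (2, 2): -109.

-109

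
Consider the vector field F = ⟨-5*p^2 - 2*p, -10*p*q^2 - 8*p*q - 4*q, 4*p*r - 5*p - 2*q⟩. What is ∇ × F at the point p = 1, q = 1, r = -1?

(∇×F)₁ = ∂F₃/∂q − ∂F₂/∂r = -2
(∇×F)₂ = ∂F₁/∂r − ∂F₃/∂p = -4*r + 5
(∇×F)₃ = ∂F₂/∂p − ∂F₁/∂q = -10*q^2 - 8*q
∇×F = (-2, -4*r + 5, -10*q^2 - 8*q)
At (1, 1, -1): (-2, 9, -18).

(-2, 9, -18)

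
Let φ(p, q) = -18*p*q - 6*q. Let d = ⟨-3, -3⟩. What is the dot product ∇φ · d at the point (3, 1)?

∂φ/∂p = -18*q
∂φ/∂q = -18*p - 6
∇φ at (3, 1) = (-18, -60)
∇φ · d = (-18)(-3) + (-60)(-3) = 234

234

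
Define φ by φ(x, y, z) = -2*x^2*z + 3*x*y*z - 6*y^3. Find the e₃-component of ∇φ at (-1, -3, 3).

7

(∇φ)_3 = ∂φ/∂z = -2*x^2 + 3*x*y
At (-1, -3, 3): 7.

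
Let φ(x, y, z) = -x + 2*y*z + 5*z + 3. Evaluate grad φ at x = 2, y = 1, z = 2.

∂φ/∂x = -1
∂φ/∂y = 2*z
∂φ/∂z = 2*y + 5
∇φ = (-1, 2*z, 2*y + 5)
At (2, 1, 2): (-1, 4, 7).

(-1, 4, 7)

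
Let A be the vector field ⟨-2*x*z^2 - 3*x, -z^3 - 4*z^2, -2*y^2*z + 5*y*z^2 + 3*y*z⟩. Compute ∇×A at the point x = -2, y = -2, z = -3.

(15, -24, 0)

(∇×A)₁ = ∂A₃/∂y − ∂A₂/∂z = -4*y*z + 8*z^2 + 11*z
(∇×A)₂ = ∂A₁/∂z − ∂A₃/∂x = -4*x*z
(∇×A)₃ = ∂A₂/∂x − ∂A₁/∂y = 0
∇×A = (-4*y*z + 8*z^2 + 11*z, -4*x*z, 0)
At (-2, -2, -3): (15, -24, 0).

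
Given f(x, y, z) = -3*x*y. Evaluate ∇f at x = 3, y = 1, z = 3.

(-3, -9, 0)

∂f/∂x = -3*y
∂f/∂y = -3*x
∂f/∂z = 0
∇f = (-3*y, -3*x, 0)
At (3, 1, 3): (-3, -9, 0).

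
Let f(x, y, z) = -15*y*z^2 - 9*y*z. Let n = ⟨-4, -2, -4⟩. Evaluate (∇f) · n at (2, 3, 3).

1512

∂f/∂x = 0
∂f/∂y = -15*z^2 - 9*z
∂f/∂z = -30*y*z - 9*y
∇f at (2, 3, 3) = (0, -162, -297)
∇f · n = (0)(-4) + (-162)(-2) + (-297)(-4) = 1512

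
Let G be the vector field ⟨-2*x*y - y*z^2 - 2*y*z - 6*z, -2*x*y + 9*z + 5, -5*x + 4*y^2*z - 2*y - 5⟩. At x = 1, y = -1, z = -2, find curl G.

(5, -3, 4)

(∇×G)₁ = ∂G₃/∂y − ∂G₂/∂z = 8*y*z - 11
(∇×G)₂ = ∂G₁/∂z − ∂G₃/∂x = -2*y*z - 2*y - 1
(∇×G)₃ = ∂G₂/∂x − ∂G₁/∂y = 2*x - 2*y + z^2 + 2*z
∇×G = (8*y*z - 11, -2*y*z - 2*y - 1, 2*x - 2*y + z^2 + 2*z)
At (1, -1, -2): (5, -3, 4).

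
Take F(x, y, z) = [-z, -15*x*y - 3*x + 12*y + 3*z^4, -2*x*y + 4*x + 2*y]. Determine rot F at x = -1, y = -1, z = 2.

(∇×F)₁ = ∂F₃/∂y − ∂F₂/∂z = -2*x - 12*z^3 + 2
(∇×F)₂ = ∂F₁/∂z − ∂F₃/∂x = 2*y - 5
(∇×F)₃ = ∂F₂/∂x − ∂F₁/∂y = -15*y - 3
∇×F = (-2*x - 12*z^3 + 2, 2*y - 5, -15*y - 3)
At (-1, -1, 2): (-92, -7, 12).

(-92, -7, 12)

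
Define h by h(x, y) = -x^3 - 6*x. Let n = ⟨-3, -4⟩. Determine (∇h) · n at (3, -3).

99

∂h/∂x = -3*x^2 - 6
∂h/∂y = 0
∇h at (3, -3) = (-33, 0)
∇h · n = (-33)(-3) + (0)(-4) = 99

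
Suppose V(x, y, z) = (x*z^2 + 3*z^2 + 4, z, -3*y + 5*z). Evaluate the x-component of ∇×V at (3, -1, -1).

(∇×V)_1 = ∂V₃/∂y − ∂V₂/∂z
= -3 − (1)
= -4
At (3, -1, -1): -4.

-4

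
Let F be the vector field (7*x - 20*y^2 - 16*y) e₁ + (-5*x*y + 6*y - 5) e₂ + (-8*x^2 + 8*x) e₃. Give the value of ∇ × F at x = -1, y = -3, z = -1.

(0, -24, -89)

(∇×F)₁ = ∂F₃/∂y − ∂F₂/∂z = 0
(∇×F)₂ = ∂F₁/∂z − ∂F₃/∂x = 16*x - 8
(∇×F)₃ = ∂F₂/∂x − ∂F₁/∂y = 35*y + 16
∇×F = (0, 16*x - 8, 35*y + 16)
At (-1, -3, -1): (0, -24, -89).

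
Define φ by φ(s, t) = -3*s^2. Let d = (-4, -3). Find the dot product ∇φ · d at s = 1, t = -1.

∂φ/∂s = -6*s
∂φ/∂t = 0
∇φ at (1, -1) = (-6, 0)
∇φ · d = (-6)(-4) + (0)(-3) = 24

24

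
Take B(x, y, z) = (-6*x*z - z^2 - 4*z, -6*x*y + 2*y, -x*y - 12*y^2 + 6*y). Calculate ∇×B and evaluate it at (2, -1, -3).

(∇×B)₁ = ∂B₃/∂y − ∂B₂/∂z = -x - 24*y + 6
(∇×B)₂ = ∂B₁/∂z − ∂B₃/∂x = -6*x + y - 2*z - 4
(∇×B)₃ = ∂B₂/∂x − ∂B₁/∂y = -6*y
∇×B = (-x - 24*y + 6, -6*x + y - 2*z - 4, -6*y)
At (2, -1, -3): (28, -11, 6).

(28, -11, 6)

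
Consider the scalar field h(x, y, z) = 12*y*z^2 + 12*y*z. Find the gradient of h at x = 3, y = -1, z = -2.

∂h/∂x = 0
∂h/∂y = 12*z^2 + 12*z
∂h/∂z = 24*y*z + 12*y
∇h = (0, 12*z^2 + 12*z, 24*y*z + 12*y)
At (3, -1, -2): (0, 24, 36).

(0, 24, 36)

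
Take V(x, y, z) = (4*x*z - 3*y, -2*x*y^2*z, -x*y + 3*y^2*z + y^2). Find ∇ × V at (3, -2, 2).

(-7, 10, -13)

(∇×V)₁ = ∂V₃/∂y − ∂V₂/∂z = 2*x*y^2 - x + 6*y*z + 2*y
(∇×V)₂ = ∂V₁/∂z − ∂V₃/∂x = 4*x + y
(∇×V)₃ = ∂V₂/∂x − ∂V₁/∂y = -2*y^2*z + 3
∇×V = (2*x*y^2 - x + 6*y*z + 2*y, 4*x + y, -2*y^2*z + 3)
At (3, -2, 2): (-7, 10, -13).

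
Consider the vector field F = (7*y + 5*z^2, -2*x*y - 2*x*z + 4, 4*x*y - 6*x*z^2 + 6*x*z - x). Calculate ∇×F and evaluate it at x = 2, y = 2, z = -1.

(∇×F)₁ = ∂F₃/∂y − ∂F₂/∂z = 6*x
(∇×F)₂ = ∂F₁/∂z − ∂F₃/∂x = -4*y + 6*z^2 + 4*z + 1
(∇×F)₃ = ∂F₂/∂x − ∂F₁/∂y = -2*y - 2*z - 7
∇×F = (6*x, -4*y + 6*z^2 + 4*z + 1, -2*y - 2*z - 7)
At (2, 2, -1): (12, -5, -9).

(12, -5, -9)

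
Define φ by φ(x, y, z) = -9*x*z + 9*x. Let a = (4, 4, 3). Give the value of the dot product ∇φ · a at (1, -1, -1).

45

∂φ/∂x = -9*z + 9
∂φ/∂y = 0
∂φ/∂z = -9*x
∇φ at (1, -1, -1) = (18, 0, -9)
∇φ · a = (18)(4) + (0)(4) + (-9)(3) = 45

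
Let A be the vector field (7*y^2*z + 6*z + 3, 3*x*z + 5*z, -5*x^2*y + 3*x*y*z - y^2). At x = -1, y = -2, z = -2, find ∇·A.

6

∂A₁/∂x = 0
∂A₂/∂y = 0
∂A₃/∂z = 3*x*y
∇·A = 3*x*y
At (-1, -2, -2): 6.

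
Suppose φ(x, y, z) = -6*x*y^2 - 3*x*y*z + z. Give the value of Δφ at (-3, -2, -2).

∂²φ/∂x² = 0
∂²φ/∂y² = -12*x
∂²φ/∂z² = 0
∇²φ = -12*x
At (-3, -2, -2): 36.

36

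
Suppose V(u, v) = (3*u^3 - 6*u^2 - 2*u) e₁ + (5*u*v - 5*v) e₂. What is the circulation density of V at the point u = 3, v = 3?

15

∂V₂/∂u = 5*v
∂V₁/∂v = 0
Scalar curl = 5*v
At (3, 3): 15.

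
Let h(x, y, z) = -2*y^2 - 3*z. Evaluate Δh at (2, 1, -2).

∂²h/∂x² = 0
∂²h/∂y² = -4
∂²h/∂z² = 0
∇²h = -4
At (2, 1, -2): -4.

-4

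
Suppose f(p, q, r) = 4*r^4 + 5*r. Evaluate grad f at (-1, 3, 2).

∂f/∂p = 0
∂f/∂q = 0
∂f/∂r = 16*r^3 + 5
∇f = (0, 0, 16*r^3 + 5)
At (-1, 3, 2): (0, 0, 133).

(0, 0, 133)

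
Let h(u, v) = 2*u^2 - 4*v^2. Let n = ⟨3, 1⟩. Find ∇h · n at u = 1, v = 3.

∂h/∂u = 4*u
∂h/∂v = -8*v
∇h at (1, 3) = (4, -24)
∇h · n = (4)(3) + (-24)(1) = -12

-12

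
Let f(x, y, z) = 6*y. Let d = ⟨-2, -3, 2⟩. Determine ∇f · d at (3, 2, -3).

-18

∂f/∂x = 0
∂f/∂y = 6
∂f/∂z = 0
∇f at (3, 2, -3) = (0, 6, 0)
∇f · d = (0)(-2) + (6)(-3) + (0)(2) = -18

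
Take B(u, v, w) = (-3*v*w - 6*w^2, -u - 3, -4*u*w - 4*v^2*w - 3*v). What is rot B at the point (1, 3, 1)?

(-27, -17, 2)

(∇×B)₁ = ∂B₃/∂v − ∂B₂/∂w = -8*v*w - 3
(∇×B)₂ = ∂B₁/∂w − ∂B₃/∂u = -3*v - 8*w
(∇×B)₃ = ∂B₂/∂u − ∂B₁/∂v = 3*w - 1
∇×B = (-8*v*w - 3, -3*v - 8*w, 3*w - 1)
At (1, 3, 1): (-27, -17, 2).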